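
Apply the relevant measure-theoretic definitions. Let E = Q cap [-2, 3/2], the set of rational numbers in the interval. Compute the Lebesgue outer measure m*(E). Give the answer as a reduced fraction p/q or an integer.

The set Q cap [-2, 3/2] is countable (a subset of the countable set Q). Lebesgue outer measure of any countable set is 0: each singleton {q} has m*({q}) = 0, and by countable subadditivity m*(union_k {q_k}) <= sum_k m*({q_k}) = sum_k 0 = 0. The reverse inequality m*(E) >= 0 is automatic. So m*(Q cap [-2, 3/2]) = 0.

0


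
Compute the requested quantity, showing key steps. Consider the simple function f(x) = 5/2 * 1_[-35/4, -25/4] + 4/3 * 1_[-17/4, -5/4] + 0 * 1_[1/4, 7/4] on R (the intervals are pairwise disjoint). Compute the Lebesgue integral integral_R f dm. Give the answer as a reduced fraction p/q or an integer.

For a simple function f = sum_i c_i * 1_{A_i} with disjoint A_i,
  integral f dm = sum_i c_i * m(A_i).
Lengths of the A_i:
  m(A_1) = -25/4 - (-35/4) = 5/2.
  m(A_2) = -5/4 - (-17/4) = 3.
  m(A_3) = 7/4 - 1/4 = 3/2.
Contributions c_i * m(A_i):
  (5/2) * (5/2) = 25/4.
  (4/3) * (3) = 4.
  (0) * (3/2) = 0.
Total: 25/4 + 4 + 0 = 41/4.

41/4


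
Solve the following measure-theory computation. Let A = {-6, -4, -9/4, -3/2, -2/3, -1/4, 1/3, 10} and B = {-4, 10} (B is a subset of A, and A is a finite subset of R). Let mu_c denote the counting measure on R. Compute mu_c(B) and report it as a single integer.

Counting measure assigns mu_c(E) = |E| (number of elements) when E is finite.
B has 2 element(s), so mu_c(B) = 2.

2


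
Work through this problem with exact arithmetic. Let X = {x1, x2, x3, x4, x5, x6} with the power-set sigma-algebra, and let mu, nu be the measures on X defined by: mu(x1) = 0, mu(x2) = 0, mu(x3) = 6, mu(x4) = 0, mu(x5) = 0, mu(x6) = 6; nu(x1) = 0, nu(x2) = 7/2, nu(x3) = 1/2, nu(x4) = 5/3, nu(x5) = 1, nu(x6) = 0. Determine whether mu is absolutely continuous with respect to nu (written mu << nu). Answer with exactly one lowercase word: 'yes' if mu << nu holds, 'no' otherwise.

mu << nu means: every nu-null measurable set is also mu-null; equivalently, for every atom x, if nu({x}) = 0 then mu({x}) = 0.
Checking each atom:
  x1: nu = 0, mu = 0 -> consistent with mu << nu.
  x2: nu = 7/2 > 0 -> no constraint.
  x3: nu = 1/2 > 0 -> no constraint.
  x4: nu = 5/3 > 0 -> no constraint.
  x5: nu = 1 > 0 -> no constraint.
  x6: nu = 0, mu = 6 > 0 -> violates mu << nu.
The atom(s) x6 violate the condition (nu = 0 but mu > 0). Therefore mu is NOT absolutely continuous w.r.t. nu.

no


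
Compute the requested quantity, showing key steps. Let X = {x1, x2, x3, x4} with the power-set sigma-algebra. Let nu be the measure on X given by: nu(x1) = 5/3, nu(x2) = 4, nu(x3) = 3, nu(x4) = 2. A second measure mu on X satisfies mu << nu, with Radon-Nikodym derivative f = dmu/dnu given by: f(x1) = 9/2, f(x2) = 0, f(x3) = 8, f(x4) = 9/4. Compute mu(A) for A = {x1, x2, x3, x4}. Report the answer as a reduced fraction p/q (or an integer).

By the defining property of the Radon-Nikodym derivative, for every measurable set A,
  mu(A) = integral_A f dnu.
Since nu is a discrete measure concentrated on the atoms of X, the integral over A reduces to the sum
  mu(A) = sum_{x in A} f(x) * nu({x}).
Computing each term:
  x1: f(x1) * nu(x1) = 9/2 * 5/3 = 15/2.
  x2: f(x2) * nu(x2) = 0 * 4 = 0.
  x3: f(x3) * nu(x3) = 8 * 3 = 24.
  x4: f(x4) * nu(x4) = 9/4 * 2 = 9/2.
Summing: mu(A) = 15/2 + 0 + 24 + 9/2 = 36.

36


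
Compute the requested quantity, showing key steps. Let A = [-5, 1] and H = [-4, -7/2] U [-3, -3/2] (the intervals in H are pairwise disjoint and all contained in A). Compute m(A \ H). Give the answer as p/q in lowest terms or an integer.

The ambient interval has length m(A) = 1 - (-5) = 6.
Since the holes are disjoint and sit inside A, by finite additivity
  m(H) = sum_i (b_i - a_i), and m(A \ H) = m(A) - m(H).
Computing the hole measures:
  m(H_1) = -7/2 - (-4) = 1/2.
  m(H_2) = -3/2 - (-3) = 3/2.
Summed: m(H) = 1/2 + 3/2 = 2.
So m(A \ H) = 6 - 2 = 4.

4


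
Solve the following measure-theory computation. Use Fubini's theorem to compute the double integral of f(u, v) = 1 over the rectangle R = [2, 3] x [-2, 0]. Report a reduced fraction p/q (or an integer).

f(u, v) is a tensor product of a function of u and a function of v, and both factors are bounded continuous (hence Lebesgue integrable) on the rectangle, so Fubini's theorem applies:
  integral_R f d(m x m) = (integral_a1^b1 1 du) * (integral_a2^b2 1 dv).
Inner integral in u: integral_{2}^{3} 1 du = (3^1 - 2^1)/1
  = 1.
Inner integral in v: integral_{-2}^{0} 1 dv = (0^1 - (-2)^1)/1
  = 2.
Product: (1) * (2) = 2.

2


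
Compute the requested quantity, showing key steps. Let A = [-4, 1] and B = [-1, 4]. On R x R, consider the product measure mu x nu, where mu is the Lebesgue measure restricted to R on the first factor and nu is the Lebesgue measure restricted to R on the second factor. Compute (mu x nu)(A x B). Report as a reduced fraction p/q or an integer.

For a measurable rectangle A x B, the product measure satisfies
  (mu x nu)(A x B) = mu(A) * nu(B).
  mu(A) = 5.
  nu(B) = 5.
  (mu x nu)(A x B) = 5 * 5 = 25.

25


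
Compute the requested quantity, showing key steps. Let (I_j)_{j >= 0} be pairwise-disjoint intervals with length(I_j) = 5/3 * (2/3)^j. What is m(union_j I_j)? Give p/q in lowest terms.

By countable additivity of the Lebesgue measure on pairwise disjoint measurable sets,
  m(union_{j >= 0} I_j) = sum_{j >= 0} m(I_j) = sum_{j >= 0} a * r^j,
  with a = 5/3 and r = 2/3.
Since 0 < r = 2/3 < 1, the geometric series converges:
  sum_{j >= 0} a * r^j = a / (1 - r).
  = 5/3 / (1 - 2/3)
  = 5/3 / (1/3)
  = 5.

5


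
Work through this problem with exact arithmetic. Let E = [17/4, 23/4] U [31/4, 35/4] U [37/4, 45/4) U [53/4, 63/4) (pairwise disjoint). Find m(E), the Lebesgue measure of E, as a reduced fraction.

For pairwise disjoint intervals, m(union_i I_i) = sum_i m(I_i),
and m is invariant under swapping open/closed endpoints (single points have measure 0).
So m(E) = sum_i (b_i - a_i).
  I_1 has length 23/4 - 17/4 = 3/2.
  I_2 has length 35/4 - 31/4 = 1.
  I_3 has length 45/4 - 37/4 = 2.
  I_4 has length 63/4 - 53/4 = 5/2.
Summing:
  m(E) = 3/2 + 1 + 2 + 5/2 = 7.

7


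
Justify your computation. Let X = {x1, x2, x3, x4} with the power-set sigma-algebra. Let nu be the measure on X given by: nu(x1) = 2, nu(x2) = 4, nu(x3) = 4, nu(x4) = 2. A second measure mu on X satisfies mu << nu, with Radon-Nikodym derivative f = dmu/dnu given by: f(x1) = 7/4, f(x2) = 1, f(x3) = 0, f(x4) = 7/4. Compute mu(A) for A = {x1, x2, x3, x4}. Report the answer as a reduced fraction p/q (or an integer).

By the defining property of the Radon-Nikodym derivative, for every measurable set A,
  mu(A) = integral_A f dnu.
Since nu is a discrete measure concentrated on the atoms of X, the integral over A reduces to the sum
  mu(A) = sum_{x in A} f(x) * nu({x}).
Computing each term:
  x1: f(x1) * nu(x1) = 7/4 * 2 = 7/2.
  x2: f(x2) * nu(x2) = 1 * 4 = 4.
  x3: f(x3) * nu(x3) = 0 * 4 = 0.
  x4: f(x4) * nu(x4) = 7/4 * 2 = 7/2.
Summing: mu(A) = 7/2 + 4 + 0 + 7/2 = 11.

11


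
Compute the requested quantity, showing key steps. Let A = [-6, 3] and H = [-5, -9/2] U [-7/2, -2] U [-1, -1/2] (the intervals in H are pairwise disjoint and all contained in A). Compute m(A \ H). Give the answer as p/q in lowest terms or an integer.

The ambient interval has length m(A) = 3 - (-6) = 9.
Since the holes are disjoint and sit inside A, by finite additivity
  m(H) = sum_i (b_i - a_i), and m(A \ H) = m(A) - m(H).
Computing the hole measures:
  m(H_1) = -9/2 - (-5) = 1/2.
  m(H_2) = -2 - (-7/2) = 3/2.
  m(H_3) = -1/2 - (-1) = 1/2.
Summed: m(H) = 1/2 + 3/2 + 1/2 = 5/2.
So m(A \ H) = 9 - 5/2 = 13/2.

13/2


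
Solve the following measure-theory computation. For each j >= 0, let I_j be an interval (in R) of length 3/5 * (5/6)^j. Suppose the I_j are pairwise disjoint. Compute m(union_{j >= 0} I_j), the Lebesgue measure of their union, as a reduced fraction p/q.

By countable additivity of the Lebesgue measure on pairwise disjoint measurable sets,
  m(union_{j >= 0} I_j) = sum_{j >= 0} m(I_j) = sum_{j >= 0} a * r^j,
  with a = 3/5 and r = 5/6.
Since 0 < r = 5/6 < 1, the geometric series converges:
  sum_{j >= 0} a * r^j = a / (1 - r).
  = 3/5 / (1 - 5/6)
  = 3/5 / (1/6)
  = 18/5.

18/5


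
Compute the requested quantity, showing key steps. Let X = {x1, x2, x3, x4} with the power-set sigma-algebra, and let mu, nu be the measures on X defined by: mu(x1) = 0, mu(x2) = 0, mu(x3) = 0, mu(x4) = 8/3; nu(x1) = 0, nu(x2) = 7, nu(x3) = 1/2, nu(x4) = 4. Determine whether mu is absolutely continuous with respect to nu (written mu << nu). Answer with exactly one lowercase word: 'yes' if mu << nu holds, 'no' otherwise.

mu << nu means: every nu-null measurable set is also mu-null; equivalently, for every atom x, if nu({x}) = 0 then mu({x}) = 0.
Checking each atom:
  x1: nu = 0, mu = 0 -> consistent with mu << nu.
  x2: nu = 7 > 0 -> no constraint.
  x3: nu = 1/2 > 0 -> no constraint.
  x4: nu = 4 > 0 -> no constraint.
No atom violates the condition. Therefore mu << nu.

yes


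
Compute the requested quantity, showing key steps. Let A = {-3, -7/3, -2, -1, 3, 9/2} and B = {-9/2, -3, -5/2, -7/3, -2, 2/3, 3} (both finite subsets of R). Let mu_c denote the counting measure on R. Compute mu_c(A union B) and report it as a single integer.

Counting measure on a finite set equals cardinality. By inclusion-exclusion, |A union B| = |A| + |B| - |A cap B|.
|A| = 6, |B| = 7, |A cap B| = 4.
So mu_c(A union B) = 6 + 7 - 4 = 9.

9


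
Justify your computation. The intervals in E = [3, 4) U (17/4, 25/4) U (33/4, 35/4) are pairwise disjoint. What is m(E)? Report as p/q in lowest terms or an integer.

For pairwise disjoint intervals, m(union_i I_i) = sum_i m(I_i),
and m is invariant under swapping open/closed endpoints (single points have measure 0).
So m(E) = sum_i (b_i - a_i).
  I_1 has length 4 - 3 = 1.
  I_2 has length 25/4 - 17/4 = 2.
  I_3 has length 35/4 - 33/4 = 1/2.
Summing:
  m(E) = 1 + 2 + 1/2 = 7/2.

7/2


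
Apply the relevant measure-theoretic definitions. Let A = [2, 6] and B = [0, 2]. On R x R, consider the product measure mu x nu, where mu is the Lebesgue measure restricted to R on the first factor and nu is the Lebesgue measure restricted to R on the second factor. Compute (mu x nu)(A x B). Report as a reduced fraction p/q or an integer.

For a measurable rectangle A x B, the product measure satisfies
  (mu x nu)(A x B) = mu(A) * nu(B).
  mu(A) = 4.
  nu(B) = 2.
  (mu x nu)(A x B) = 4 * 2 = 8.

8


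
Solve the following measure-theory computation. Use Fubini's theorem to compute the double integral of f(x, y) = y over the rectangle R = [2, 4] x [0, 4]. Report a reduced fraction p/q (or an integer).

f(x, y) is a tensor product of a function of x and a function of y, and both factors are bounded continuous (hence Lebesgue integrable) on the rectangle, so Fubini's theorem applies:
  integral_R f d(m x m) = (integral_a1^b1 1 dx) * (integral_a2^b2 y dy).
Inner integral in x: integral_{2}^{4} 1 dx = (4^1 - 2^1)/1
  = 2.
Inner integral in y: integral_{0}^{4} y dy = (4^2 - 0^2)/2
  = 8.
Product: (2) * (8) = 16.

16


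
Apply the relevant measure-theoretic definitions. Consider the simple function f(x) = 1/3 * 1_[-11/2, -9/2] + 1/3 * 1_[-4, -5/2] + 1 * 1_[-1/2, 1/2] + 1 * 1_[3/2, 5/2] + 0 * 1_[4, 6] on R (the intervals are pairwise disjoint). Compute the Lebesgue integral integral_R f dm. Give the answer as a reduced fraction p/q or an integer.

For a simple function f = sum_i c_i * 1_{A_i} with disjoint A_i,
  integral f dm = sum_i c_i * m(A_i).
Lengths of the A_i:
  m(A_1) = -9/2 - (-11/2) = 1.
  m(A_2) = -5/2 - (-4) = 3/2.
  m(A_3) = 1/2 - (-1/2) = 1.
  m(A_4) = 5/2 - 3/2 = 1.
  m(A_5) = 6 - 4 = 2.
Contributions c_i * m(A_i):
  (1/3) * (1) = 1/3.
  (1/3) * (3/2) = 1/2.
  (1) * (1) = 1.
  (1) * (1) = 1.
  (0) * (2) = 0.
Total: 1/3 + 1/2 + 1 + 1 + 0 = 17/6.

17/6


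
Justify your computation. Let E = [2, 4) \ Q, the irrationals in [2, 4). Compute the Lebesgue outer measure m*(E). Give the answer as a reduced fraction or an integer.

The interval I = [2, 4) has m(I) = 4 - 2 = 2 (endpoints are measure-zero, so open/closed/half-open agree). Write I = (I cap Q) u (I \ Q). The rationals in I are countable, so m*(I cap Q) = 0 (cover each rational by intervals whose total length is arbitrarily small). By countable subadditivity m*(I) <= m*(I cap Q) + m*(I \ Q), hence m*(I \ Q) >= m(I) = 2. The reverse inequality m*(I \ Q) <= m*(I) = 2 is trivial since (I \ Q) is a subset of I. Therefore m*(I \ Q) = 2.

2


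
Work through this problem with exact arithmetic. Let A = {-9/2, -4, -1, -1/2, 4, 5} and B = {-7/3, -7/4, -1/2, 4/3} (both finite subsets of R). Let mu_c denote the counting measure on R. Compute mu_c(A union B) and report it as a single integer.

Counting measure on a finite set equals cardinality. By inclusion-exclusion, |A union B| = |A| + |B| - |A cap B|.
|A| = 6, |B| = 4, |A cap B| = 1.
So mu_c(A union B) = 6 + 4 - 1 = 9.

9


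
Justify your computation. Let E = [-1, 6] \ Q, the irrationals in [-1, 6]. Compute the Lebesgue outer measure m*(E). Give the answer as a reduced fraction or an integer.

The interval I = [-1, 6] has m(I) = 6 - (-1) = 7 (endpoints are measure-zero, so open/closed/half-open agree). Write I = (I cap Q) u (I \ Q). The rationals in I are countable, so m*(I cap Q) = 0 (cover each rational by intervals whose total length is arbitrarily small). By countable subadditivity m*(I) <= m*(I cap Q) + m*(I \ Q), hence m*(I \ Q) >= m(I) = 7. The reverse inequality m*(I \ Q) <= m*(I) = 7 is trivial since (I \ Q) is a subset of I. Therefore m*(I \ Q) = 7.

7


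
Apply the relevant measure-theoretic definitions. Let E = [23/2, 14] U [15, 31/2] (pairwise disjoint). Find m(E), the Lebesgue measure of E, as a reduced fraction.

For pairwise disjoint intervals, m(union_i I_i) = sum_i m(I_i),
and m is invariant under swapping open/closed endpoints (single points have measure 0).
So m(E) = sum_i (b_i - a_i).
  I_1 has length 14 - 23/2 = 5/2.
  I_2 has length 31/2 - 15 = 1/2.
Summing:
  m(E) = 5/2 + 1/2 = 3.

3


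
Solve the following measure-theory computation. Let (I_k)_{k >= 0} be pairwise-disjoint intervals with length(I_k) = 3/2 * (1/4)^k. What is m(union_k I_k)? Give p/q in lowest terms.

By countable additivity of the Lebesgue measure on pairwise disjoint measurable sets,
  m(union_{k >= 0} I_k) = sum_{k >= 0} m(I_k) = sum_{k >= 0} a * r^k,
  with a = 3/2 and r = 1/4.
Since 0 < r = 1/4 < 1, the geometric series converges:
  sum_{k >= 0} a * r^k = a / (1 - r).
  = 3/2 / (1 - 1/4)
  = 3/2 / (3/4)
  = 2.

2


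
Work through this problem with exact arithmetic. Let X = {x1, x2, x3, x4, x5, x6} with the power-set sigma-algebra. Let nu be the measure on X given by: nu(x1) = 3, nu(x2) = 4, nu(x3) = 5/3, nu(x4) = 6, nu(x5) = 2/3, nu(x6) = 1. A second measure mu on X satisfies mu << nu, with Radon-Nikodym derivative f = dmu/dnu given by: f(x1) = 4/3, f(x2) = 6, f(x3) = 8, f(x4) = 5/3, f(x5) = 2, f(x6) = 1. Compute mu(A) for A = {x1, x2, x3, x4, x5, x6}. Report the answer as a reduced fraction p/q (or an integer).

By the defining property of the Radon-Nikodym derivative, for every measurable set A,
  mu(A) = integral_A f dnu.
Since nu is a discrete measure concentrated on the atoms of X, the integral over A reduces to the sum
  mu(A) = sum_{x in A} f(x) * nu({x}).
Computing each term:
  x1: f(x1) * nu(x1) = 4/3 * 3 = 4.
  x2: f(x2) * nu(x2) = 6 * 4 = 24.
  x3: f(x3) * nu(x3) = 8 * 5/3 = 40/3.
  x4: f(x4) * nu(x4) = 5/3 * 6 = 10.
  x5: f(x5) * nu(x5) = 2 * 2/3 = 4/3.
  x6: f(x6) * nu(x6) = 1 * 1 = 1.
Summing: mu(A) = 4 + 24 + 40/3 + 10 + 4/3 + 1 = 161/3.

161/3


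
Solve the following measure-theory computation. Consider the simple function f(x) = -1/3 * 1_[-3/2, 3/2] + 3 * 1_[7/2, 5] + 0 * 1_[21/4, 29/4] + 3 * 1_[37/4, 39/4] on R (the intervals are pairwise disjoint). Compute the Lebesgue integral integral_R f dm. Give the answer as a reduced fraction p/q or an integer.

For a simple function f = sum_i c_i * 1_{A_i} with disjoint A_i,
  integral f dm = sum_i c_i * m(A_i).
Lengths of the A_i:
  m(A_1) = 3/2 - (-3/2) = 3.
  m(A_2) = 5 - 7/2 = 3/2.
  m(A_3) = 29/4 - 21/4 = 2.
  m(A_4) = 39/4 - 37/4 = 1/2.
Contributions c_i * m(A_i):
  (-1/3) * (3) = -1.
  (3) * (3/2) = 9/2.
  (0) * (2) = 0.
  (3) * (1/2) = 3/2.
Total: -1 + 9/2 + 0 + 3/2 = 5.

5


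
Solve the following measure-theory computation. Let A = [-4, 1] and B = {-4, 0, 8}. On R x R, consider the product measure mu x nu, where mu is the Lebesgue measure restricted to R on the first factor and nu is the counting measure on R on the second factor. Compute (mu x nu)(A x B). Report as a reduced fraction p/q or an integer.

For a measurable rectangle A x B, the product measure satisfies
  (mu x nu)(A x B) = mu(A) * nu(B).
  mu(A) = 5.
  nu(B) = 3.
  (mu x nu)(A x B) = 5 * 3 = 15.

15


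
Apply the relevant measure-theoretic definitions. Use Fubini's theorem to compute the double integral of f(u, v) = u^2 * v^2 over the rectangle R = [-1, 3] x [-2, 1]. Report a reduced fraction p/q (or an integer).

f(u, v) is a tensor product of a function of u and a function of v, and both factors are bounded continuous (hence Lebesgue integrable) on the rectangle, so Fubini's theorem applies:
  integral_R f d(m x m) = (integral_a1^b1 u^2 du) * (integral_a2^b2 v^2 dv).
Inner integral in u: integral_{-1}^{3} u^2 du = (3^3 - (-1)^3)/3
  = 28/3.
Inner integral in v: integral_{-2}^{1} v^2 dv = (1^3 - (-2)^3)/3
  = 3.
Product: (28/3) * (3) = 28.

28


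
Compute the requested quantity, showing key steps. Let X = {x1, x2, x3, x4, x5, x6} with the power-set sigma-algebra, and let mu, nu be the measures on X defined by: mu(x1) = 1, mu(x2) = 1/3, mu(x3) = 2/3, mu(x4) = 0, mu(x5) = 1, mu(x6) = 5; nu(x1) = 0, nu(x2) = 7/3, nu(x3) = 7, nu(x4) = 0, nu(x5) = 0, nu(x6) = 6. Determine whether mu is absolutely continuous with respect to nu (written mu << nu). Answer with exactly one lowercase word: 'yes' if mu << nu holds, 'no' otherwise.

mu << nu means: every nu-null measurable set is also mu-null; equivalently, for every atom x, if nu({x}) = 0 then mu({x}) = 0.
Checking each atom:
  x1: nu = 0, mu = 1 > 0 -> violates mu << nu.
  x2: nu = 7/3 > 0 -> no constraint.
  x3: nu = 7 > 0 -> no constraint.
  x4: nu = 0, mu = 0 -> consistent with mu << nu.
  x5: nu = 0, mu = 1 > 0 -> violates mu << nu.
  x6: nu = 6 > 0 -> no constraint.
The atom(s) x1, x5 violate the condition (nu = 0 but mu > 0). Therefore mu is NOT absolutely continuous w.r.t. nu.

no


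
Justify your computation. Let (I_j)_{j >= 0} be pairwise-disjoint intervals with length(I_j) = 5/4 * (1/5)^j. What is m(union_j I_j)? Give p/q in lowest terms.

By countable additivity of the Lebesgue measure on pairwise disjoint measurable sets,
  m(union_{j >= 0} I_j) = sum_{j >= 0} m(I_j) = sum_{j >= 0} a * r^j,
  with a = 5/4 and r = 1/5.
Since 0 < r = 1/5 < 1, the geometric series converges:
  sum_{j >= 0} a * r^j = a / (1 - r).
  = 5/4 / (1 - 1/5)
  = 5/4 / (4/5)
  = 25/16.

25/16


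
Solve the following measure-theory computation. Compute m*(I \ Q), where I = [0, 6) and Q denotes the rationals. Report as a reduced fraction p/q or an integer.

The interval I = [0, 6) has m(I) = 6 - 0 = 6 (endpoints are measure-zero, so open/closed/half-open agree). Write I = (I cap Q) u (I \ Q). The rationals in I are countable, so m*(I cap Q) = 0 (cover each rational by intervals whose total length is arbitrarily small). By countable subadditivity m*(I) <= m*(I cap Q) + m*(I \ Q), hence m*(I \ Q) >= m(I) = 6. The reverse inequality m*(I \ Q) <= m*(I) = 6 is trivial since (I \ Q) is a subset of I. Therefore m*(I \ Q) = 6.

6


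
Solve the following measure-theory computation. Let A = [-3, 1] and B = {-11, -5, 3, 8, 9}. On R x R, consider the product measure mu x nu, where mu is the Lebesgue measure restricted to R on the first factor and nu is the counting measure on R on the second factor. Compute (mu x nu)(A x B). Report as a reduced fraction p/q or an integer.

For a measurable rectangle A x B, the product measure satisfies
  (mu x nu)(A x B) = mu(A) * nu(B).
  mu(A) = 4.
  nu(B) = 5.
  (mu x nu)(A x B) = 4 * 5 = 20.

20


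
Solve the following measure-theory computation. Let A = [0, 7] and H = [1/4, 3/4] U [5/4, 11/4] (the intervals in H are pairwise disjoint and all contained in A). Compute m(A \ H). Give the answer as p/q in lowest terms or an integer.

The ambient interval has length m(A) = 7 - 0 = 7.
Since the holes are disjoint and sit inside A, by finite additivity
  m(H) = sum_i (b_i - a_i), and m(A \ H) = m(A) - m(H).
Computing the hole measures:
  m(H_1) = 3/4 - 1/4 = 1/2.
  m(H_2) = 11/4 - 5/4 = 3/2.
Summed: m(H) = 1/2 + 3/2 = 2.
So m(A \ H) = 7 - 2 = 5.

5


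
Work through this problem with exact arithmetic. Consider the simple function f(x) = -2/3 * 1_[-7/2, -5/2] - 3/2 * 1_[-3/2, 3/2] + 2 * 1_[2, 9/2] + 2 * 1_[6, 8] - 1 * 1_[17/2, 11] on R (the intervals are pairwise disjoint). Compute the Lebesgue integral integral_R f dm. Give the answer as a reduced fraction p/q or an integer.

For a simple function f = sum_i c_i * 1_{A_i} with disjoint A_i,
  integral f dm = sum_i c_i * m(A_i).
Lengths of the A_i:
  m(A_1) = -5/2 - (-7/2) = 1.
  m(A_2) = 3/2 - (-3/2) = 3.
  m(A_3) = 9/2 - 2 = 5/2.
  m(A_4) = 8 - 6 = 2.
  m(A_5) = 11 - 17/2 = 5/2.
Contributions c_i * m(A_i):
  (-2/3) * (1) = -2/3.
  (-3/2) * (3) = -9/2.
  (2) * (5/2) = 5.
  (2) * (2) = 4.
  (-1) * (5/2) = -5/2.
Total: -2/3 - 9/2 + 5 + 4 - 5/2 = 4/3.

4/3


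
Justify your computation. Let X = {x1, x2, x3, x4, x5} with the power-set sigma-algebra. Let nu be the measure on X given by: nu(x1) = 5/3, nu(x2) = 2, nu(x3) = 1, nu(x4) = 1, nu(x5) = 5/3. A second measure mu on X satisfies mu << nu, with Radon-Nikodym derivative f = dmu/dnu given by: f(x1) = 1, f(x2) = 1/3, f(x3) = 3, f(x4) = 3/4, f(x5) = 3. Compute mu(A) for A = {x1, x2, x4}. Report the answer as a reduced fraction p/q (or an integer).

By the defining property of the Radon-Nikodym derivative, for every measurable set A,
  mu(A) = integral_A f dnu.
Since nu is a discrete measure concentrated on the atoms of X, the integral over A reduces to the sum
  mu(A) = sum_{x in A} f(x) * nu({x}).
Computing each term:
  x1: f(x1) * nu(x1) = 1 * 5/3 = 5/3.
  x2: f(x2) * nu(x2) = 1/3 * 2 = 2/3.
  x4: f(x4) * nu(x4) = 3/4 * 1 = 3/4.
Summing: mu(A) = 5/3 + 2/3 + 3/4 = 37/12.

37/12


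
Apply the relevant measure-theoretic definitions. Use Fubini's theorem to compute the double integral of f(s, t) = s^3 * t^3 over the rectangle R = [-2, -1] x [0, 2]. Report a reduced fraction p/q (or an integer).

f(s, t) is a tensor product of a function of s and a function of t, and both factors are bounded continuous (hence Lebesgue integrable) on the rectangle, so Fubini's theorem applies:
  integral_R f d(m x m) = (integral_a1^b1 s^3 ds) * (integral_a2^b2 t^3 dt).
Inner integral in s: integral_{-2}^{-1} s^3 ds = ((-1)^4 - (-2)^4)/4
  = -15/4.
Inner integral in t: integral_{0}^{2} t^3 dt = (2^4 - 0^4)/4
  = 4.
Product: (-15/4) * (4) = -15.

-15


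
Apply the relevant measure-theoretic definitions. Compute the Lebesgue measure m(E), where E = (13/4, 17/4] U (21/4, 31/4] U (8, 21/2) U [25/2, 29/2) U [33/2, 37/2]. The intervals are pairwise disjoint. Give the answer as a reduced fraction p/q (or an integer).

For pairwise disjoint intervals, m(union_i I_i) = sum_i m(I_i),
and m is invariant under swapping open/closed endpoints (single points have measure 0).
So m(E) = sum_i (b_i - a_i).
  I_1 has length 17/4 - 13/4 = 1.
  I_2 has length 31/4 - 21/4 = 5/2.
  I_3 has length 21/2 - 8 = 5/2.
  I_4 has length 29/2 - 25/2 = 2.
  I_5 has length 37/2 - 33/2 = 2.
Summing:
  m(E) = 1 + 5/2 + 5/2 + 2 + 2 = 10.

10


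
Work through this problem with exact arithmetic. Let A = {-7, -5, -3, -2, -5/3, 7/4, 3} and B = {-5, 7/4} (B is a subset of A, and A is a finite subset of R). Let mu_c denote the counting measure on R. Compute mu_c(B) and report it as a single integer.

Counting measure assigns mu_c(E) = |E| (number of elements) when E is finite.
B has 2 element(s), so mu_c(B) = 2.

2


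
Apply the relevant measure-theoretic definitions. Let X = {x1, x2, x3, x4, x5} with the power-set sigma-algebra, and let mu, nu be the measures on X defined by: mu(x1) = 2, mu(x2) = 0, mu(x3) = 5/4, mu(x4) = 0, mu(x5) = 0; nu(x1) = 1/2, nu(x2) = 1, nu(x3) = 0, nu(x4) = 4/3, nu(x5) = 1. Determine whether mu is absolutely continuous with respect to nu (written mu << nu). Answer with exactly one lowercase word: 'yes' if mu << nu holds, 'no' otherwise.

mu << nu means: every nu-null measurable set is also mu-null; equivalently, for every atom x, if nu({x}) = 0 then mu({x}) = 0.
Checking each atom:
  x1: nu = 1/2 > 0 -> no constraint.
  x2: nu = 1 > 0 -> no constraint.
  x3: nu = 0, mu = 5/4 > 0 -> violates mu << nu.
  x4: nu = 4/3 > 0 -> no constraint.
  x5: nu = 1 > 0 -> no constraint.
The atom(s) x3 violate the condition (nu = 0 but mu > 0). Therefore mu is NOT absolutely continuous w.r.t. nu.

no


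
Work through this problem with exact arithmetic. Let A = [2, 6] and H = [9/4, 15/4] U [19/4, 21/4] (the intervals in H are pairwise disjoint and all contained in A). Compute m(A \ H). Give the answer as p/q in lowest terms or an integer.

The ambient interval has length m(A) = 6 - 2 = 4.
Since the holes are disjoint and sit inside A, by finite additivity
  m(H) = sum_i (b_i - a_i), and m(A \ H) = m(A) - m(H).
Computing the hole measures:
  m(H_1) = 15/4 - 9/4 = 3/2.
  m(H_2) = 21/4 - 19/4 = 1/2.
Summed: m(H) = 3/2 + 1/2 = 2.
So m(A \ H) = 4 - 2 = 2.

2


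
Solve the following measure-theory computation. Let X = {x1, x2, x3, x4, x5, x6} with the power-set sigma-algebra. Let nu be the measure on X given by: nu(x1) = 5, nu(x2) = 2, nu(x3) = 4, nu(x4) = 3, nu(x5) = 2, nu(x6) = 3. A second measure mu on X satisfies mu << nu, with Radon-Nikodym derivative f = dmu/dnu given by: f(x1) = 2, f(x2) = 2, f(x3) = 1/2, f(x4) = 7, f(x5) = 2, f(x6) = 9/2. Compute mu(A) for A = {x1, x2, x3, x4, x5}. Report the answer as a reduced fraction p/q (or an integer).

By the defining property of the Radon-Nikodym derivative, for every measurable set A,
  mu(A) = integral_A f dnu.
Since nu is a discrete measure concentrated on the atoms of X, the integral over A reduces to the sum
  mu(A) = sum_{x in A} f(x) * nu({x}).
Computing each term:
  x1: f(x1) * nu(x1) = 2 * 5 = 10.
  x2: f(x2) * nu(x2) = 2 * 2 = 4.
  x3: f(x3) * nu(x3) = 1/2 * 4 = 2.
  x4: f(x4) * nu(x4) = 7 * 3 = 21.
  x5: f(x5) * nu(x5) = 2 * 2 = 4.
Summing: mu(A) = 10 + 4 + 2 + 21 + 4 = 41.

41


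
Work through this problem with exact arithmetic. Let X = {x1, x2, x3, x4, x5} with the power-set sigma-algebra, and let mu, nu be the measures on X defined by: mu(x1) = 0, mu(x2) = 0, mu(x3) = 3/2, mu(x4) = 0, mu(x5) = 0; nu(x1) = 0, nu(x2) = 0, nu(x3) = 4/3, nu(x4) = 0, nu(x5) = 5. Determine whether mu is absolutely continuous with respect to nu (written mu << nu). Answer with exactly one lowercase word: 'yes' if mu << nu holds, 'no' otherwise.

mu << nu means: every nu-null measurable set is also mu-null; equivalently, for every atom x, if nu({x}) = 0 then mu({x}) = 0.
Checking each atom:
  x1: nu = 0, mu = 0 -> consistent with mu << nu.
  x2: nu = 0, mu = 0 -> consistent with mu << nu.
  x3: nu = 4/3 > 0 -> no constraint.
  x4: nu = 0, mu = 0 -> consistent with mu << nu.
  x5: nu = 5 > 0 -> no constraint.
No atom violates the condition. Therefore mu << nu.

yes


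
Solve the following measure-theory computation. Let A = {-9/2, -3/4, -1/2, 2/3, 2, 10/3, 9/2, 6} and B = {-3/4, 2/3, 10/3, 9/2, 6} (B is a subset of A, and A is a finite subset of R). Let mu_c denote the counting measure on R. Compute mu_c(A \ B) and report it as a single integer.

Counting measure assigns mu_c(E) = |E| (number of elements) when E is finite. For B subset A, A \ B is the set of elements of A not in B, so |A \ B| = |A| - |B|.
|A| = 8, |B| = 5, so mu_c(A \ B) = 8 - 5 = 3.

3


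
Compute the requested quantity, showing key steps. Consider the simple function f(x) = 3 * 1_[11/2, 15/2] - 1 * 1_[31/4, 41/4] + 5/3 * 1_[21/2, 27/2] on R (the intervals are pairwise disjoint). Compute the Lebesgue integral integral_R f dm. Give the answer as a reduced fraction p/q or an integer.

For a simple function f = sum_i c_i * 1_{A_i} with disjoint A_i,
  integral f dm = sum_i c_i * m(A_i).
Lengths of the A_i:
  m(A_1) = 15/2 - 11/2 = 2.
  m(A_2) = 41/4 - 31/4 = 5/2.
  m(A_3) = 27/2 - 21/2 = 3.
Contributions c_i * m(A_i):
  (3) * (2) = 6.
  (-1) * (5/2) = -5/2.
  (5/3) * (3) = 5.
Total: 6 - 5/2 + 5 = 17/2.

17/2


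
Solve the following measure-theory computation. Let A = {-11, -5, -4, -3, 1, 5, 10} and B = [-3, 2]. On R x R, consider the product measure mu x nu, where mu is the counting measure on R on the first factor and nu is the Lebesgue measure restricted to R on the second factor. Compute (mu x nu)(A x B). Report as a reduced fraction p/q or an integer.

For a measurable rectangle A x B, the product measure satisfies
  (mu x nu)(A x B) = mu(A) * nu(B).
  mu(A) = 7.
  nu(B) = 5.
  (mu x nu)(A x B) = 7 * 5 = 35.

35


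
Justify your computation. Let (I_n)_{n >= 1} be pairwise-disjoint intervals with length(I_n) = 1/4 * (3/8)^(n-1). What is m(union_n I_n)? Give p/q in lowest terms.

By countable additivity of the Lebesgue measure on pairwise disjoint measurable sets,
  m(union_{n >= 1} I_n) = sum_{n >= 1} m(I_n) = sum_{n >= 1} a * r^(n-1),
  with a = 1/4 and r = 3/8.
Since 0 < r = 3/8 < 1, the geometric series converges:
  sum_{n >= 1} a * r^(n-1) = a / (1 - r).
  = 1/4 / (1 - 3/8)
  = 1/4 / (5/8)
  = 2/5.

2/5


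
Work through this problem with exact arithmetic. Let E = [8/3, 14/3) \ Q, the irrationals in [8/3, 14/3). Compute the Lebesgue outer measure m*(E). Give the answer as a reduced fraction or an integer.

The interval I = [8/3, 14/3) has m(I) = 14/3 - 8/3 = 2 (endpoints are measure-zero, so open/closed/half-open agree). Write I = (I cap Q) u (I \ Q). The rationals in I are countable, so m*(I cap Q) = 0 (cover each rational by intervals whose total length is arbitrarily small). By countable subadditivity m*(I) <= m*(I cap Q) + m*(I \ Q), hence m*(I \ Q) >= m(I) = 2. The reverse inequality m*(I \ Q) <= m*(I) = 2 is trivial since (I \ Q) is a subset of I. Therefore m*(I \ Q) = 2.

2


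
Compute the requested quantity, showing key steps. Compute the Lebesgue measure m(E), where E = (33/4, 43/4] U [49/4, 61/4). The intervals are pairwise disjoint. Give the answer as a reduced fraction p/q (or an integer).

For pairwise disjoint intervals, m(union_i I_i) = sum_i m(I_i),
and m is invariant under swapping open/closed endpoints (single points have measure 0).
So m(E) = sum_i (b_i - a_i).
  I_1 has length 43/4 - 33/4 = 5/2.
  I_2 has length 61/4 - 49/4 = 3.
Summing:
  m(E) = 5/2 + 3 = 11/2.

11/2


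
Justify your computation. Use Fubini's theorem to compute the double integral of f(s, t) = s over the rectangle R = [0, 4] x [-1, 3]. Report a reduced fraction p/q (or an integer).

f(s, t) is a tensor product of a function of s and a function of t, and both factors are bounded continuous (hence Lebesgue integrable) on the rectangle, so Fubini's theorem applies:
  integral_R f d(m x m) = (integral_a1^b1 s ds) * (integral_a2^b2 1 dt).
Inner integral in s: integral_{0}^{4} s ds = (4^2 - 0^2)/2
  = 8.
Inner integral in t: integral_{-1}^{3} 1 dt = (3^1 - (-1)^1)/1
  = 4.
Product: (8) * (4) = 32.

32


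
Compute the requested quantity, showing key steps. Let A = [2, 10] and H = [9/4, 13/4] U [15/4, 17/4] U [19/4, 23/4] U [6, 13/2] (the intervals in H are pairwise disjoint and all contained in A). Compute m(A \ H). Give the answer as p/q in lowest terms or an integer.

The ambient interval has length m(A) = 10 - 2 = 8.
Since the holes are disjoint and sit inside A, by finite additivity
  m(H) = sum_i (b_i - a_i), and m(A \ H) = m(A) - m(H).
Computing the hole measures:
  m(H_1) = 13/4 - 9/4 = 1.
  m(H_2) = 17/4 - 15/4 = 1/2.
  m(H_3) = 23/4 - 19/4 = 1.
  m(H_4) = 13/2 - 6 = 1/2.
Summed: m(H) = 1 + 1/2 + 1 + 1/2 = 3.
So m(A \ H) = 8 - 3 = 5.

5


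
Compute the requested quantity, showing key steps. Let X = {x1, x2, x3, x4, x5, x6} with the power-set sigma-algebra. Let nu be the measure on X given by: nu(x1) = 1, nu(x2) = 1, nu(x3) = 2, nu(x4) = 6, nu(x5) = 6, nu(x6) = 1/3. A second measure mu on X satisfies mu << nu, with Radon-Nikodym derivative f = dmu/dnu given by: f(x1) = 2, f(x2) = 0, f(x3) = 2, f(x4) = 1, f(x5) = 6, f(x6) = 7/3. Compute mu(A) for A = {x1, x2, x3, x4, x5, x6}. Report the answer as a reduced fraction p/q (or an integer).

By the defining property of the Radon-Nikodym derivative, for every measurable set A,
  mu(A) = integral_A f dnu.
Since nu is a discrete measure concentrated on the atoms of X, the integral over A reduces to the sum
  mu(A) = sum_{x in A} f(x) * nu({x}).
Computing each term:
  x1: f(x1) * nu(x1) = 2 * 1 = 2.
  x2: f(x2) * nu(x2) = 0 * 1 = 0.
  x3: f(x3) * nu(x3) = 2 * 2 = 4.
  x4: f(x4) * nu(x4) = 1 * 6 = 6.
  x5: f(x5) * nu(x5) = 6 * 6 = 36.
  x6: f(x6) * nu(x6) = 7/3 * 1/3 = 7/9.
Summing: mu(A) = 2 + 0 + 4 + 6 + 36 + 7/9 = 439/9.

439/9


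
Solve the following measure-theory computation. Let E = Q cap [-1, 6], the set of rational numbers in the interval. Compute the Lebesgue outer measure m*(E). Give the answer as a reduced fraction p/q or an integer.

E = Q cap [-1, 6] is a subset of Q, which is countable. Enumerate Q = {q_1, q_2, ...}; for any eps > 0, cover q_k by the open interval (q_k - eps/2^(k+1), q_k + eps/2^(k+1)), of length eps/2^k. The total cover length is sum_{k>=1} eps/2^k = eps. Hence m*(E) <= m*(Q) <= eps for every eps > 0, and since outer measure is non-negative, m*(E) = 0.

0


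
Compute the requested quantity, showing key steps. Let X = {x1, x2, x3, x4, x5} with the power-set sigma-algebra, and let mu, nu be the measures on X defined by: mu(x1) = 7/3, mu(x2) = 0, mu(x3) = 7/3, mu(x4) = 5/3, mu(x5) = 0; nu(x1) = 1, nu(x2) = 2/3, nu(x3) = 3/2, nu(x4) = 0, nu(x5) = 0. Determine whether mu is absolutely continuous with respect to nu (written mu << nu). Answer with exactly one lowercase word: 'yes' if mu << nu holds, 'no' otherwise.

mu << nu means: every nu-null measurable set is also mu-null; equivalently, for every atom x, if nu({x}) = 0 then mu({x}) = 0.
Checking each atom:
  x1: nu = 1 > 0 -> no constraint.
  x2: nu = 2/3 > 0 -> no constraint.
  x3: nu = 3/2 > 0 -> no constraint.
  x4: nu = 0, mu = 5/3 > 0 -> violates mu << nu.
  x5: nu = 0, mu = 0 -> consistent with mu << nu.
The atom(s) x4 violate the condition (nu = 0 but mu > 0). Therefore mu is NOT absolutely continuous w.r.t. nu.

no


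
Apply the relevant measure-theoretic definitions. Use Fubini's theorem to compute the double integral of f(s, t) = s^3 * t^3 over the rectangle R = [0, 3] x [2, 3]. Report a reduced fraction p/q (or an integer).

f(s, t) is a tensor product of a function of s and a function of t, and both factors are bounded continuous (hence Lebesgue integrable) on the rectangle, so Fubini's theorem applies:
  integral_R f d(m x m) = (integral_a1^b1 s^3 ds) * (integral_a2^b2 t^3 dt).
Inner integral in s: integral_{0}^{3} s^3 ds = (3^4 - 0^4)/4
  = 81/4.
Inner integral in t: integral_{2}^{3} t^3 dt = (3^4 - 2^4)/4
  = 65/4.
Product: (81/4) * (65/4) = 5265/16.

5265/16


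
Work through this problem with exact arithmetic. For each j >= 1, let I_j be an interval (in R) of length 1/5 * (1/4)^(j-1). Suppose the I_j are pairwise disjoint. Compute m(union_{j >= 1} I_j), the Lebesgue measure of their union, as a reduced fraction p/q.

By countable additivity of the Lebesgue measure on pairwise disjoint measurable sets,
  m(union_{j >= 1} I_j) = sum_{j >= 1} m(I_j) = sum_{j >= 1} a * r^(j-1),
  with a = 1/5 and r = 1/4.
Since 0 < r = 1/4 < 1, the geometric series converges:
  sum_{j >= 1} a * r^(j-1) = a / (1 - r).
  = 1/5 / (1 - 1/4)
  = 1/5 / (3/4)
  = 4/15.

4/15


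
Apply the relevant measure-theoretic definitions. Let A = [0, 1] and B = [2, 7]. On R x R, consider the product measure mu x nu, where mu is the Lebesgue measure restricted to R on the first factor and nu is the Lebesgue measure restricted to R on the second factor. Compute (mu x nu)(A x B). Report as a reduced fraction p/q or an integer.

For a measurable rectangle A x B, the product measure satisfies
  (mu x nu)(A x B) = mu(A) * nu(B).
  mu(A) = 1.
  nu(B) = 5.
  (mu x nu)(A x B) = 1 * 5 = 5.

5


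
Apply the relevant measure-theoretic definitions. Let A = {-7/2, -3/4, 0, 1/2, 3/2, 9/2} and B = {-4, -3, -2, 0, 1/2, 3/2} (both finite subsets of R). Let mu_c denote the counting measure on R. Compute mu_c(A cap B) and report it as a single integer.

Counting measure on a finite set equals cardinality. mu_c(A cap B) = |A cap B| (elements appearing in both).
Enumerating the elements of A that also lie in B gives 3 element(s).
So mu_c(A cap B) = 3.

3


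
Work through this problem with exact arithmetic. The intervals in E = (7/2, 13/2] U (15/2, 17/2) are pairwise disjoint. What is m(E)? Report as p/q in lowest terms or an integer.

For pairwise disjoint intervals, m(union_i I_i) = sum_i m(I_i),
and m is invariant under swapping open/closed endpoints (single points have measure 0).
So m(E) = sum_i (b_i - a_i).
  I_1 has length 13/2 - 7/2 = 3.
  I_2 has length 17/2 - 15/2 = 1.
Summing:
  m(E) = 3 + 1 = 4.

4


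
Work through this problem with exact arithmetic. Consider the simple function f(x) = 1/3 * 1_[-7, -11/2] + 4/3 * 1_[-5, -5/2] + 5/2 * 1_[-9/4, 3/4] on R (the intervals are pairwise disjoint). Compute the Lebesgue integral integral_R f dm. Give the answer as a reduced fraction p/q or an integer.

For a simple function f = sum_i c_i * 1_{A_i} with disjoint A_i,
  integral f dm = sum_i c_i * m(A_i).
Lengths of the A_i:
  m(A_1) = -11/2 - (-7) = 3/2.
  m(A_2) = -5/2 - (-5) = 5/2.
  m(A_3) = 3/4 - (-9/4) = 3.
Contributions c_i * m(A_i):
  (1/3) * (3/2) = 1/2.
  (4/3) * (5/2) = 10/3.
  (5/2) * (3) = 15/2.
Total: 1/2 + 10/3 + 15/2 = 34/3.

34/3


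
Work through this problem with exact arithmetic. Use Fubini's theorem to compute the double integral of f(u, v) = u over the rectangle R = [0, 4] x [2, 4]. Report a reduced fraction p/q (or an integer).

f(u, v) is a tensor product of a function of u and a function of v, and both factors are bounded continuous (hence Lebesgue integrable) on the rectangle, so Fubini's theorem applies:
  integral_R f d(m x m) = (integral_a1^b1 u du) * (integral_a2^b2 1 dv).
Inner integral in u: integral_{0}^{4} u du = (4^2 - 0^2)/2
  = 8.
Inner integral in v: integral_{2}^{4} 1 dv = (4^1 - 2^1)/1
  = 2.
Product: (8) * (2) = 16.

16


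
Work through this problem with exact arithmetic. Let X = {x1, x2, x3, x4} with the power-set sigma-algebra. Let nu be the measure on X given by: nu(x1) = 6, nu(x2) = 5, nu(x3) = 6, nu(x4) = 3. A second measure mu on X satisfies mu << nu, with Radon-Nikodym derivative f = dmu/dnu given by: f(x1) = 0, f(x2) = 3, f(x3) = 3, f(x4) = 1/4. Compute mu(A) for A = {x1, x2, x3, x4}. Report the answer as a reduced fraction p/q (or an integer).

By the defining property of the Radon-Nikodym derivative, for every measurable set A,
  mu(A) = integral_A f dnu.
Since nu is a discrete measure concentrated on the atoms of X, the integral over A reduces to the sum
  mu(A) = sum_{x in A} f(x) * nu({x}).
Computing each term:
  x1: f(x1) * nu(x1) = 0 * 6 = 0.
  x2: f(x2) * nu(x2) = 3 * 5 = 15.
  x3: f(x3) * nu(x3) = 3 * 6 = 18.
  x4: f(x4) * nu(x4) = 1/4 * 3 = 3/4.
Summing: mu(A) = 0 + 15 + 18 + 3/4 = 135/4.

135/4


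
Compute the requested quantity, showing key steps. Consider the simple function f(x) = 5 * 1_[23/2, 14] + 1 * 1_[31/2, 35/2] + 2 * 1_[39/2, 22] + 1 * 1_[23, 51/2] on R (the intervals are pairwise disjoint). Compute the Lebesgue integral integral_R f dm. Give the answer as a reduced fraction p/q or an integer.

For a simple function f = sum_i c_i * 1_{A_i} with disjoint A_i,
  integral f dm = sum_i c_i * m(A_i).
Lengths of the A_i:
  m(A_1) = 14 - 23/2 = 5/2.
  m(A_2) = 35/2 - 31/2 = 2.
  m(A_3) = 22 - 39/2 = 5/2.
  m(A_4) = 51/2 - 23 = 5/2.
Contributions c_i * m(A_i):
  (5) * (5/2) = 25/2.
  (1) * (2) = 2.
  (2) * (5/2) = 5.
  (1) * (5/2) = 5/2.
Total: 25/2 + 2 + 5 + 5/2 = 22.

22
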